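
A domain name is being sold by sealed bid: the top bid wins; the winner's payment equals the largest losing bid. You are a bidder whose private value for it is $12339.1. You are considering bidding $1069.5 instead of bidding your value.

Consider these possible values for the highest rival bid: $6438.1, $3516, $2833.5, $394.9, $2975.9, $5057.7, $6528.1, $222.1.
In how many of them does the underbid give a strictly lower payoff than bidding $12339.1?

6

The deviation hurts exactly when the highest competing bid lies strictly between $1069.5 and $12339.1 — underbidding then forfeits a profitable win.
$6438.1: inside the interval → strictly worse (loss $5901).
$3516: inside the interval → strictly worse (loss $8823.1).
$2833.5: inside the interval → strictly worse (loss $9505.6).
$394.9: below both → same outcome either way.
$2975.9: inside the interval → strictly worse (loss $9363.2).
$5057.7: inside the interval → strictly worse (loss $7281.4).
$6528.1: inside the interval → strictly worse (loss $5811).
$222.1: below both → same outcome either way.
Count: 6.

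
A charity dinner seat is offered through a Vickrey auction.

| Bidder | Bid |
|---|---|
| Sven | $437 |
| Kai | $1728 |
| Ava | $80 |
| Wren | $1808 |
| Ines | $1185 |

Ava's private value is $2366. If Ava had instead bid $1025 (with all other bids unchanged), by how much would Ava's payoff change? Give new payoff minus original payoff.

$0

The highest bid among the other bidders is $1808; Ava's bid doesn't change that.
Original bid $80: Ava is not highest (top rival bid is $1808); payoff $0.
Alternative bid $1025: Ava is not highest (top rival bid is $1808); payoff $0.
Change in payoff = $0 − ($0) = $0.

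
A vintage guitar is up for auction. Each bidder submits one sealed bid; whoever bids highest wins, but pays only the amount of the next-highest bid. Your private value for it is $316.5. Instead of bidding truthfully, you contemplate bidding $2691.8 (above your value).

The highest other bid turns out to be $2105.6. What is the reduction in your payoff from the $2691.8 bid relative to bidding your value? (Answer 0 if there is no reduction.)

$1789.1

Bidding your value $316.5: you lose (since $316.5 < $2105.6). Payoff $0.
Bidding $2691.8: you win and pay $2105.6. Payoff $316.5 − $2105.6 = −$1789.1.
The competing bid $2105.6 lies between your value and your inflated bid, so overbidding wins an item priced above your value.
Loss from deviating = $0 − (−$1789.1) = $1789.1.
Because the price is fixed by the runner-up's bid, deviating from your value can only change a good outcome into a bad one — never the reverse.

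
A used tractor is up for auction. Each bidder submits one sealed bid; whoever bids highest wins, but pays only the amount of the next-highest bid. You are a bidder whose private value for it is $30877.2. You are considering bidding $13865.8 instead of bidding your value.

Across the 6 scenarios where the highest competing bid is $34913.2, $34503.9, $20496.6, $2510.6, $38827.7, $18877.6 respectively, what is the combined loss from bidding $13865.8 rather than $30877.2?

The deviation costs you only when the competing bid falls strictly between $13865.8 and $30877.2; elsewhere both bids give the same outcome.
$34913.2: outcomes coincide → loss $0.
$34503.9: outcomes coincide → loss $0.
$20496.6: truthful payoff $10380.6, deviation payoff $0 → loss $10380.6.
$2510.6: outcomes coincide → loss $0.
$38827.7: outcomes coincide → loss $0.
$18877.6: truthful payoff $11999.6, deviation payoff $0 → loss $11999.6.
Total loss = $10380.6 + $11999.6 = $22380.2.

$22380.2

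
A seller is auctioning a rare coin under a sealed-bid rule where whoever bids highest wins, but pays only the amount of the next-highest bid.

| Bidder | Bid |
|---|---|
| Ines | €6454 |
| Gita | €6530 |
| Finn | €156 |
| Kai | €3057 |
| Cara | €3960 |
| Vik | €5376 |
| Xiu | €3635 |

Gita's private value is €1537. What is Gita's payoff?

Highest bid: Gita at €6530, so Gita wins.
Second-highest bid: Ines at €6454 — that is the price the winner pays.
Gita's payoff = value − price = €1537 − €6454 = −€4917.

−€4917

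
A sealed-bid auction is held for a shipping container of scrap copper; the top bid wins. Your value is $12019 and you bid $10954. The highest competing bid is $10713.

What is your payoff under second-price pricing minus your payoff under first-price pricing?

$241

You have the highest bid, so you win under either rule.
Second-price: pay $10713 → payoff $1306.
First-price: pay your own bid $10954 → payoff $1065.
Difference = $1306 − ($1065) = $241.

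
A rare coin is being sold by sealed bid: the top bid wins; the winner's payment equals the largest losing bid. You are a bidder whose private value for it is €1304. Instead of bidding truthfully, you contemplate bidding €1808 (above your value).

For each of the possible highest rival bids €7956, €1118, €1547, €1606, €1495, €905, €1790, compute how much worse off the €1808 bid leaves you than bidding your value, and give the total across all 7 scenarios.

The deviation costs you only when the competing bid falls strictly between €1304 and €1808; elsewhere both bids give the same outcome.
€7956: outcomes coincide → loss €0.
€1118: outcomes coincide → loss €0.
€1547: truthful payoff €0, deviation payoff −€243 → loss €243.
€1606: truthful payoff €0, deviation payoff −€302 → loss €302.
€1495: truthful payoff €0, deviation payoff −€191 → loss €191.
€905: outcomes coincide → loss €0.
€1790: truthful payoff €0, deviation payoff −€486 → loss €486.
Total loss = €243 + €302 + €191 + €486 = €1222.

€1222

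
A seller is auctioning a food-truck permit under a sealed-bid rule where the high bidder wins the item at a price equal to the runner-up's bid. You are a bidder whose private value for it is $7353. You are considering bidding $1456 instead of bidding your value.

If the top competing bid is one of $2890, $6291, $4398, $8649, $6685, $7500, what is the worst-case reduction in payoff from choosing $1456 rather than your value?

$2890: truthful gives $4463, deviation gives $0 → loss $4463.
$6291: truthful gives $1062, deviation gives $0 → loss $1062.
$4398: truthful gives $2955, deviation gives $0 → loss $2955.
$8649: same outcome either way → loss $0.
$6685: truthful gives $668, deviation gives $0 → loss $668.
$7500: same outcome either way → loss $0.
Maximum loss: $4463.

$4463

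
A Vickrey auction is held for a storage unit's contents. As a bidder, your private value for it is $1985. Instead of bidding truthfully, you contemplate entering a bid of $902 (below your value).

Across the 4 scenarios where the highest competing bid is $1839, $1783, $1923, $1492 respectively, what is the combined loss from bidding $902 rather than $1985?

$903

The deviation costs you only when the competing bid falls strictly between $902 and $1985; elsewhere both bids give the same outcome.
$1839: truthful payoff $146, deviation payoff $0 → loss $146.
$1783: truthful payoff $202, deviation payoff $0 → loss $202.
$1923: truthful payoff $62, deviation payoff $0 → loss $62.
$1492: truthful payoff $493, deviation payoff $0 → loss $493.
Total loss = $146 + $202 + $62 + $493 = $903.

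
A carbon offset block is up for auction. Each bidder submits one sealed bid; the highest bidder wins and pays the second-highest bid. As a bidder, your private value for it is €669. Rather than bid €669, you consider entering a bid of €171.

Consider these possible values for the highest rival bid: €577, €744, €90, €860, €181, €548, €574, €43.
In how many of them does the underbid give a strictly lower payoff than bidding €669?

The deviation hurts exactly when the highest competing bid lies strictly between €171 and €669 — underbidding then forfeits a profitable win.
€577: inside the interval → strictly worse (loss €92).
€744: above both → same outcome either way.
€90: below both → same outcome either way.
€860: above both → same outcome either way.
€181: inside the interval → strictly worse (loss €488).
€548: inside the interval → strictly worse (loss €121).
€574: inside the interval → strictly worse (loss €95).
€43: below both → same outcome either way.
Count: 4.

4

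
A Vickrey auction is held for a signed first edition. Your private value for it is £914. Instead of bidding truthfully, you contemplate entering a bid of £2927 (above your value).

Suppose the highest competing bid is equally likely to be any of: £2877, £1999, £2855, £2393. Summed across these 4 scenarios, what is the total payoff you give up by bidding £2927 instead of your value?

The deviation costs you only when the competing bid falls strictly between £914 and £2927; elsewhere both bids give the same outcome.
£2877: truthful payoff £0, deviation payoff −£1963 → loss £1963.
£1999: truthful payoff £0, deviation payoff −£1085 → loss £1085.
£2855: truthful payoff £0, deviation payoff −£1941 → loss £1941.
£2393: truthful payoff £0, deviation payoff −£1479 → loss £1479.
Total loss = £1963 + £1085 + £1941 + £1479 = £6468.
Truthful bidding weakly dominates here: raising your bid can only win items priced above your value, and lowering it can only forfeit items priced below.

£6468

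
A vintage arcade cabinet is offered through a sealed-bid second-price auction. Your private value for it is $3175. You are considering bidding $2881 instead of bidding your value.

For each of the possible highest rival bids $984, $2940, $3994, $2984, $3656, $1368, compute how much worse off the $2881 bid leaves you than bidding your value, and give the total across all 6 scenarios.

$426

The deviation costs you only when the competing bid falls strictly between $2881 and $3175; elsewhere both bids give the same outcome.
$984: outcomes coincide → loss $0.
$2940: truthful payoff $235, deviation payoff $0 → loss $235.
$3994: outcomes coincide → loss $0.
$2984: truthful payoff $191, deviation payoff $0 → loss $191.
$3656: outcomes coincide → loss $0.
$1368: outcomes coincide → loss $0.
Total loss = $235 + $191 = $426.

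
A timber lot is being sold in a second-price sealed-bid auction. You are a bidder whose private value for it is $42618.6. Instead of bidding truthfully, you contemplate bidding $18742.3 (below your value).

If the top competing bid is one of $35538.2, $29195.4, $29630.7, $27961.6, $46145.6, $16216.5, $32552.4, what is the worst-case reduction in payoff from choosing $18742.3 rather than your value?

$35538.2: truthful gives $7080.4, deviation gives $0 → loss $7080.4.
$29195.4: truthful gives $13423.2, deviation gives $0 → loss $13423.2.
$29630.7: truthful gives $12987.9, deviation gives $0 → loss $12987.9.
$27961.6: truthful gives $14657, deviation gives $0 → loss $14657.
$46145.6: same outcome either way → loss $0.
$16216.5: same outcome either way → loss $0.
$32552.4: truthful gives $10066.2, deviation gives $0 → loss $10066.2.
Maximum loss: $14657.

$14657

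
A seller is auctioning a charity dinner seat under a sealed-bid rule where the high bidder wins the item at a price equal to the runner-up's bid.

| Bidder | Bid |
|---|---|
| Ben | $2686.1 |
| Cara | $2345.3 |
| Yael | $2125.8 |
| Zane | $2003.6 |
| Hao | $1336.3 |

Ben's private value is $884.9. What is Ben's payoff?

Highest bid: Ben at $2686.1, so Ben wins.
Second-highest bid: Cara at $2345.3 — that is the price the winner pays.
Ben's payoff = value − price = $884.9 − $2345.3 = −$1460.4.

−$1460.4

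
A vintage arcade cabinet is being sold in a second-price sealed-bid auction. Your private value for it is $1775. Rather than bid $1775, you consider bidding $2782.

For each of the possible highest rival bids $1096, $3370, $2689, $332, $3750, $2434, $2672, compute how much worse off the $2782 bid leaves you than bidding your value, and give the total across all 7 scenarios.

The deviation costs you only when the competing bid falls strictly between $1775 and $2782; elsewhere both bids give the same outcome.
$1096: outcomes coincide → loss $0.
$3370: outcomes coincide → loss $0.
$2689: truthful payoff $0, deviation payoff −$914 → loss $914.
$332: outcomes coincide → loss $0.
$3750: outcomes coincide → loss $0.
$2434: truthful payoff $0, deviation payoff −$659 → loss $659.
$2672: truthful payoff $0, deviation payoff −$897 → loss $897.
Total loss = $914 + $659 + $897 = $2470.
Truthful bidding weakly dominates here: raising your bid can only win items priced above your value, and lowering it can only forfeit items priced below.

$2470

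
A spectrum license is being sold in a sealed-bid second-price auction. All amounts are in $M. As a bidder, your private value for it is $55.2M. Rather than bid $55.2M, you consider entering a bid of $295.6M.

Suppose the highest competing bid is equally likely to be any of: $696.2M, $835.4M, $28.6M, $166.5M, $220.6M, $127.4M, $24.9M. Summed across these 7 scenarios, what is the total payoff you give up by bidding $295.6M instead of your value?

The deviation costs you only when the competing bid falls strictly between $55.2M and $295.6M; elsewhere both bids give the same outcome.
$696.2M: outcomes coincide → loss $0M.
$835.4M: outcomes coincide → loss $0M.
$28.6M: outcomes coincide → loss $0M.
$166.5M: truthful payoff $0M, deviation payoff −$111.3M → loss $111.3M.
$220.6M: truthful payoff $0M, deviation payoff −$165.4M → loss $165.4M.
$127.4M: truthful payoff $0M, deviation payoff −$72.2M → loss $72.2M.
$24.9M: outcomes coincide → loss $0M.
Total loss = $111.3M + $165.4M + $72.2M = $348.9M.

$348.9M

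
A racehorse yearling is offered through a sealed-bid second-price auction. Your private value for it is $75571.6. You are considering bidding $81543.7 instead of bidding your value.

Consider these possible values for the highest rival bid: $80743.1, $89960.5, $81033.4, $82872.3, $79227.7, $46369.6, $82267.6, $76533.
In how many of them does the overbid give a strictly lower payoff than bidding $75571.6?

4

The deviation hurts exactly when the highest competing bid lies strictly between $75571.6 and $81543.7 — overbidding then wins at a price above your value.
$80743.1: inside the interval → strictly worse (loss $5171.5).
$89960.5: above both → same outcome either way.
$81033.4: inside the interval → strictly worse (loss $5461.8).
$82872.3: above both → same outcome either way.
$79227.7: inside the interval → strictly worse (loss $3656.1).
$46369.6: below both → same outcome either way.
$82267.6: above both → same outcome either way.
$76533: inside the interval → strictly worse (loss $961.4).
Count: 4.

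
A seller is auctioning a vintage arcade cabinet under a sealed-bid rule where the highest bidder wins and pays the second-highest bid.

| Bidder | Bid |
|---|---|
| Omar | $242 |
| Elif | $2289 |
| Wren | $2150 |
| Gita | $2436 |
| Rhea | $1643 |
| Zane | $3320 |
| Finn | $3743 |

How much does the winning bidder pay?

$3320

Highest bid: Finn at $3743, so Finn wins.
Second-highest bid: Zane at $3320 — that is the price the winner pays.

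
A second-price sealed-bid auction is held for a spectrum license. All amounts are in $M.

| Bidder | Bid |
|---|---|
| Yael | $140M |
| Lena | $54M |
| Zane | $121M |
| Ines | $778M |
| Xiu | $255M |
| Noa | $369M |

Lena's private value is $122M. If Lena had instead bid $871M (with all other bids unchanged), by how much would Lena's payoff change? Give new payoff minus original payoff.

−$656M

The highest bid among the other bidders is $778M; Lena's bid doesn't change that.
Original bid $54M: Lena is not highest (top rival bid is $778M); payoff $0M.
Alternative bid $871M: Lena is highest, pays the top rival bid $778M; payoff $122M − $778M = −$656M.
Change in payoff = −$656M − ($0M) = −$656M.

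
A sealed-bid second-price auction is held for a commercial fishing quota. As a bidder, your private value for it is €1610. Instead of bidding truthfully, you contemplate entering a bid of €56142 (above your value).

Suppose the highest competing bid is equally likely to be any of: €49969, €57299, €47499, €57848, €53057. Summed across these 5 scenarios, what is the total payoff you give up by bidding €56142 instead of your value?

The deviation costs you only when the competing bid falls strictly between €1610 and €56142; elsewhere both bids give the same outcome.
€49969: truthful payoff €0, deviation payoff −€48359 → loss €48359.
€57299: outcomes coincide → loss €0.
€47499: truthful payoff €0, deviation payoff −€45889 → loss €45889.
€57848: outcomes coincide → loss €0.
€53057: truthful payoff €0, deviation payoff −€51447 → loss €51447.
Total loss = €48359 + €45889 + €51447 = €145695.
Truthful bidding weakly dominates here: raising your bid can only win items priced above your value, and lowering it can only forfeit items priced below.

€145695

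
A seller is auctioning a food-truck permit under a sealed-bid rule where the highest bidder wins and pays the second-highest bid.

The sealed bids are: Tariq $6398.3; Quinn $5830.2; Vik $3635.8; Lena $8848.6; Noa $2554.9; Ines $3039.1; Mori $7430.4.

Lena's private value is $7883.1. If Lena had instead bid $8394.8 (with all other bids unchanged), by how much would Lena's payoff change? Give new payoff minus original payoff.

The highest bid among the other bidders is $7430.4; Lena's bid doesn't change that.
Original bid $8848.6: Lena is highest, pays the top rival bid $7430.4; payoff $7883.1 − $7430.4 = $452.7.
Alternative bid $8394.8: Lena is highest, pays the top rival bid $7430.4; payoff $7883.1 − $7430.4 = $452.7.
Change in payoff = $452.7 − ($452.7) = $0.

$0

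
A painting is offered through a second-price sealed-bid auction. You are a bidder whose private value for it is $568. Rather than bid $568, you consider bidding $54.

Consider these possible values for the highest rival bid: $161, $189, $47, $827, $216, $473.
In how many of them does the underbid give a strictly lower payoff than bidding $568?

4

The deviation hurts exactly when the highest competing bid lies strictly between $54 and $568 — underbidding then forfeits a profitable win.
$161: inside the interval → strictly worse (loss $407).
$189: inside the interval → strictly worse (loss $379).
$47: below both → same outcome either way.
$827: above both → same outcome either way.
$216: inside the interval → strictly worse (loss $352).
$473: inside the interval → strictly worse (loss $95).
Count: 4.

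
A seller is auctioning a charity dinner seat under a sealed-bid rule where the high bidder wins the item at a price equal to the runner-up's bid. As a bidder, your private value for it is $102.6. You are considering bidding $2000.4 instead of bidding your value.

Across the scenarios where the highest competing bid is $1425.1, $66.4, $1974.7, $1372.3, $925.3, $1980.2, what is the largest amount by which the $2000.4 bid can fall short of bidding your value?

$1425.1: truthful gives $0, deviation gives −$1322.5 → loss $1322.5.
$66.4: same outcome either way → loss $0.
$1974.7: truthful gives $0, deviation gives −$1872.1 → loss $1872.1.
$1372.3: truthful gives $0, deviation gives −$1269.7 → loss $1269.7.
$925.3: truthful gives $0, deviation gives −$822.7 → loss $822.7.
$1980.2: truthful gives $0, deviation gives −$1877.6 → loss $1877.6.
Maximum loss: $1877.6.

$1877.6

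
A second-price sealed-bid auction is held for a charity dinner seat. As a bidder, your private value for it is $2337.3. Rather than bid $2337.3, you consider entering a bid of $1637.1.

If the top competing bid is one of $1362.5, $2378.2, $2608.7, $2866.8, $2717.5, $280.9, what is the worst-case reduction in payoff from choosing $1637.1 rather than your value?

$1362.5: same outcome either way → loss $0.
$2378.2: same outcome either way → loss $0.
$2608.7: same outcome either way → loss $0.
$2866.8: same outcome either way → loss $0.
$2717.5: same outcome either way → loss $0.
$280.9: same outcome either way → loss $0.
Maximum loss: $0.

$0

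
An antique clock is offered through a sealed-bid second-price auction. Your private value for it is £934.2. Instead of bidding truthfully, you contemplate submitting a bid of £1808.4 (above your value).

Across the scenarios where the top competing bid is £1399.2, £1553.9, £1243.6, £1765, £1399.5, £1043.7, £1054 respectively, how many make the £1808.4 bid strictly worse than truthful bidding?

The deviation hurts exactly when the highest competing bid lies strictly between £934.2 and £1808.4 — overbidding then wins at a price above your value.
£1399.2: inside the interval → strictly worse (loss £465).
£1553.9: inside the interval → strictly worse (loss £619.7).
£1243.6: inside the interval → strictly worse (loss £309.4).
£1765: inside the interval → strictly worse (loss £830.8).
£1399.5: inside the interval → strictly worse (loss £465.3).
£1043.7: inside the interval → strictly worse (loss £109.5).
£1054: inside the interval → strictly worse (loss £119.8).
Count: 7.

7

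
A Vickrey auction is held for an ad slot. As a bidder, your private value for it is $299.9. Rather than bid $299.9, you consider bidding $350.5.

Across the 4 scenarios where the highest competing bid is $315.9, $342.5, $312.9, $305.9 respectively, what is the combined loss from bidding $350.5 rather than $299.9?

The deviation costs you only when the competing bid falls strictly between $299.9 and $350.5; elsewhere both bids give the same outcome.
$315.9: truthful payoff $0, deviation payoff −$16 → loss $16.
$342.5: truthful payoff $0, deviation payoff −$42.6 → loss $42.6.
$312.9: truthful payoff $0, deviation payoff −$13 → loss $13.
$305.9: truthful payoff $0, deviation payoff −$6 → loss $6.
Total loss = $16 + $42.6 + $13 + $6 = $77.6.

$77.6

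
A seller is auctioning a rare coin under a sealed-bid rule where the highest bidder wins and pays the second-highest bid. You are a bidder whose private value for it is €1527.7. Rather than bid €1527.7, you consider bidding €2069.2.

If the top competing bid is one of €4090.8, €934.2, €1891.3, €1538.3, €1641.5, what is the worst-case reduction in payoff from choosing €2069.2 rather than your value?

€4090.8: same outcome either way → loss €0.
€934.2: same outcome either way → loss €0.
€1891.3: truthful gives €0, deviation gives −€363.6 → loss €363.6.
€1538.3: truthful gives €0, deviation gives −€10.6 → loss €10.6.
€1641.5: truthful gives €0, deviation gives −€113.8 → loss €113.8.
Maximum loss: €363.6.

€363.6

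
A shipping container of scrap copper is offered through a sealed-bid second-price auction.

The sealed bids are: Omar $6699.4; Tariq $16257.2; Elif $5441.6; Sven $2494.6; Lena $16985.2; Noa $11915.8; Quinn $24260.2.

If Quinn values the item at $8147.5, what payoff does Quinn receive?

Highest bid: Quinn at $24260.2, so Quinn wins.
Second-highest bid: Lena at $16985.2 — that is the price the winner pays.
Quinn's payoff = value − price = $8147.5 − $16985.2 = −$8837.7.

−$8837.7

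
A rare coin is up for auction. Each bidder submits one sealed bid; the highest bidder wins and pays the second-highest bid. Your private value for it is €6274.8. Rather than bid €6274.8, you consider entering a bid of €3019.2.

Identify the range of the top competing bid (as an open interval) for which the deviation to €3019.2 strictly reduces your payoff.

(€3019.2, €6274.8)

If the competing bid is below €3019.2, both bids win at the same price — no difference.
If it is above €6274.8, both bids lose — no difference.
If it lies strictly between €3019.2 and €6274.8, bidding your value wins at a price below your value (positive payoff) while bidding €3019.2 loses (payoff 0).
So the deviation strictly hurts on the open interval (€3019.2, €6274.8).
Truthful bidding weakly dominates here: raising your bid can only win items priced above your value, and lowering it can only forfeit items priced below.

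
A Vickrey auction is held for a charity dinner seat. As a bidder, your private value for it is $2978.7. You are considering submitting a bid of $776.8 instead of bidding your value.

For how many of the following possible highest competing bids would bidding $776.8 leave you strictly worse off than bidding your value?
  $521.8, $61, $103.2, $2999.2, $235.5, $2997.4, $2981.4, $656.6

The deviation hurts exactly when the highest competing bid lies strictly between $776.8 and $2978.7 — underbidding then forfeits a profitable win.
$521.8: below both → same outcome either way.
$61: below both → same outcome either way.
$103.2: below both → same outcome either way.
$2999.2: above both → same outcome either way.
$235.5: below both → same outcome either way.
$2997.4: above both → same outcome either way.
$2981.4: above both → same outcome either way.
$656.6: below both → same outcome either way.
Count: 0.

0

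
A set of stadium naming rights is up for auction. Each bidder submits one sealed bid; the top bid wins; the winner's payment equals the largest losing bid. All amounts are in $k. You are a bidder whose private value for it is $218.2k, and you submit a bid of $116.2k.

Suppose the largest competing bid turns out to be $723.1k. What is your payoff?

$0k

Your bid $116.2k is below the highest competing bid $723.1k, so you lose.
A losing bidder pays nothing and receives nothing: payoff = $0k.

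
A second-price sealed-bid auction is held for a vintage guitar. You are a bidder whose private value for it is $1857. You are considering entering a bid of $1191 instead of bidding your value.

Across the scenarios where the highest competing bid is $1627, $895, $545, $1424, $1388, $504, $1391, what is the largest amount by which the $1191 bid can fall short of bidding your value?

$1627: truthful gives $230, deviation gives $0 → loss $230.
$895: same outcome either way → loss $0.
$545: same outcome either way → loss $0.
$1424: truthful gives $433, deviation gives $0 → loss $433.
$1388: truthful gives $469, deviation gives $0 → loss $469.
$504: same outcome either way → loss $0.
$1391: truthful gives $466, deviation gives $0 → loss $466.
Maximum loss: $469.

$469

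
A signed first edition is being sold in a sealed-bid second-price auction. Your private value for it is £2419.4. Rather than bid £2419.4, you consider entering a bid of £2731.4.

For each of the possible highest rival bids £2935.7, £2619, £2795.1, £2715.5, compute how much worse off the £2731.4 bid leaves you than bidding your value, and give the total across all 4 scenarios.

The deviation costs you only when the competing bid falls strictly between £2419.4 and £2731.4; elsewhere both bids give the same outcome.
£2935.7: outcomes coincide → loss £0.
£2619: truthful payoff £0, deviation payoff −£199.6 → loss £199.6.
£2795.1: outcomes coincide → loss £0.
£2715.5: truthful payoff £0, deviation payoff −£296.1 → loss £296.1.
Total loss = £199.6 + £296.1 = £495.7.
Truthful bidding weakly dominates here: raising your bid can only win items priced above your value, and lowering it can only forfeit items priced below.

£495.7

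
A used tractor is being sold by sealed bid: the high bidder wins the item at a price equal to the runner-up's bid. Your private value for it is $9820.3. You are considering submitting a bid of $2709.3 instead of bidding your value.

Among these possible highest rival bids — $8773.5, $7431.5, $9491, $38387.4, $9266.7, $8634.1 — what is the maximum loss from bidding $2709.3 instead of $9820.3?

$2388.8

$8773.5: truthful gives $1046.8, deviation gives $0 → loss $1046.8.
$7431.5: truthful gives $2388.8, deviation gives $0 → loss $2388.8.
$9491: truthful gives $329.3, deviation gives $0 → loss $329.3.
$38387.4: same outcome either way → loss $0.
$9266.7: truthful gives $553.6, deviation gives $0 → loss $553.6.
$8634.1: truthful gives $1186.2, deviation gives $0 → loss $1186.2.
Maximum loss: $2388.8.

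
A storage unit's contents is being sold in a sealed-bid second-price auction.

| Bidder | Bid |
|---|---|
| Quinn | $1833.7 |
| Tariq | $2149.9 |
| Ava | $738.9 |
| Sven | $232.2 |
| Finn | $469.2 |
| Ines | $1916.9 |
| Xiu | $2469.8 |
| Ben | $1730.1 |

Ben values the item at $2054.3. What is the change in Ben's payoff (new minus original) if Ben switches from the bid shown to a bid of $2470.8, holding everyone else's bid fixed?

The highest bid among the other bidders is $2469.8; Ben's bid doesn't change that.
Original bid $1730.1: Ben is not highest (top rival bid is $2469.8); payoff $0.
Alternative bid $2470.8: Ben is highest, pays the top rival bid $2469.8; payoff $2054.3 − $2469.8 = −$415.5.
Change in payoff = −$415.5 − ($0) = −$415.5.

−$415.5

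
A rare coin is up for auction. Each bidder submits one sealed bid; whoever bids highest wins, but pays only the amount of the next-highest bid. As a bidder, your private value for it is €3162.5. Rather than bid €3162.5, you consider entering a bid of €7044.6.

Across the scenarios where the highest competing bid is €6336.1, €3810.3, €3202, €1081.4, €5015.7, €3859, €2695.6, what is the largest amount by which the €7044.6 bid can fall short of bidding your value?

€6336.1: truthful gives €0, deviation gives −€3173.6 → loss €3173.6.
€3810.3: truthful gives €0, deviation gives −€647.8 → loss €647.8.
€3202: truthful gives €0, deviation gives −€39.5 → loss €39.5.
€1081.4: same outcome either way → loss €0.
€5015.7: truthful gives €0, deviation gives −€1853.2 → loss €1853.2.
€3859: truthful gives €0, deviation gives −€696.5 → loss €696.5.
€2695.6: same outcome either way → loss €0.
Maximum loss: €3173.6.

€3173.6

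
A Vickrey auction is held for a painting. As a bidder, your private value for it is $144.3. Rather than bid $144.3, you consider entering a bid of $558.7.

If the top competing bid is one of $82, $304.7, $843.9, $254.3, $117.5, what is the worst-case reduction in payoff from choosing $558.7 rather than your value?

$160.4

$82: same outcome either way → loss $0.
$304.7: truthful gives $0, deviation gives −$160.4 → loss $160.4.
$843.9: same outcome either way → loss $0.
$254.3: truthful gives $0, deviation gives −$110 → loss $110.
$117.5: same outcome either way → loss $0.
Maximum loss: $160.4.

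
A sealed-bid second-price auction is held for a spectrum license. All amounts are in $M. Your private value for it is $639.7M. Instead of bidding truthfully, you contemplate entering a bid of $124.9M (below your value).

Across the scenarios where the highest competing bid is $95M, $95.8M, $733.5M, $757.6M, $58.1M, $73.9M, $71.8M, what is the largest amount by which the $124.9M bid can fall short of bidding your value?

$95M: same outcome either way → loss $0M.
$95.8M: same outcome either way → loss $0M.
$733.5M: same outcome either way → loss $0M.
$757.6M: same outcome either way → loss $0M.
$58.1M: same outcome either way → loss $0M.
$73.9M: same outcome either way → loss $0M.
$71.8M: same outcome either way → loss $0M.
Maximum loss: $0M.

$0M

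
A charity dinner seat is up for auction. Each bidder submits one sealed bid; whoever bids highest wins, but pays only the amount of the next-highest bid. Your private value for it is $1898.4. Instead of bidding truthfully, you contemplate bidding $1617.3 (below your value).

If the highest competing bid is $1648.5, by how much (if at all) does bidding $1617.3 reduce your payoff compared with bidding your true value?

$249.9

Bidding your value $1898.4: you win (since $1898.4 > $1648.5) and pay $1648.5. Payoff $249.9.
Bidding $1617.3: you lose. Payoff $0.
The competing bid $1648.5 lies between your shaded bid and your value, so underbidding forfeits an item you could have won at a profitable price.
Loss from deviating = $249.9 − ($0) = $249.9.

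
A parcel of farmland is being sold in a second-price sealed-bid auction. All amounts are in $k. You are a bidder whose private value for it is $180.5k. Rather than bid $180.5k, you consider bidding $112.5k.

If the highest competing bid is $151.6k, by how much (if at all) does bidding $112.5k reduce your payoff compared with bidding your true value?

$28.9k

Bidding your value $180.5k: you win (since $180.5k > $151.6k) and pay $151.6k. Payoff $28.9k.
Bidding $112.5k: you lose. Payoff $0k.
The competing bid $151.6k lies between your shaded bid and your value, so underbidding forfeits an item you could have won at a profitable price.
Loss from deviating = $28.9k − ($0k) = $28.9k.
Truthful bidding weakly dominates here: raising your bid can only win items priced above your value, and lowering it can only forfeit items priced below.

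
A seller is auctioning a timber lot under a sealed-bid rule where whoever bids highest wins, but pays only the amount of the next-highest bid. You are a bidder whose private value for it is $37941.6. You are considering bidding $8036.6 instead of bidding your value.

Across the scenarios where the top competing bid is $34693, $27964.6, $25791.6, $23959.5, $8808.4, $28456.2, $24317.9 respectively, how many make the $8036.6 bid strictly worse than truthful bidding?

7

The deviation hurts exactly when the highest competing bid lies strictly between $8036.6 and $37941.6 — underbidding then forfeits a profitable win.
$34693: inside the interval → strictly worse (loss $3248.6).
$27964.6: inside the interval → strictly worse (loss $9977).
$25791.6: inside the interval → strictly worse (loss $12150).
$23959.5: inside the interval → strictly worse (loss $13982.1).
$8808.4: inside the interval → strictly worse (loss $29133.2).
$28456.2: inside the interval → strictly worse (loss $9485.4).
$24317.9: inside the interval → strictly worse (loss $13623.7).
Count: 7.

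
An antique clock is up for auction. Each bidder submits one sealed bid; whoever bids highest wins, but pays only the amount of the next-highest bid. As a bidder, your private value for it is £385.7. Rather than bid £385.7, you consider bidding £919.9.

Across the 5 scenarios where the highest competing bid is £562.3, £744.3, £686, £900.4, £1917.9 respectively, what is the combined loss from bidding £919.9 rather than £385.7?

The deviation costs you only when the competing bid falls strictly between £385.7 and £919.9; elsewhere both bids give the same outcome.
£562.3: truthful payoff £0, deviation payoff −£176.6 → loss £176.6.
£744.3: truthful payoff £0, deviation payoff −£358.6 → loss £358.6.
£686: truthful payoff £0, deviation payoff −£300.3 → loss £300.3.
£900.4: truthful payoff £0, deviation payoff −£514.7 → loss £514.7.
£1917.9: outcomes coincide → loss £0.
Total loss = £176.6 + £358.6 + £300.3 + £514.7 = £1350.2.

£1350.2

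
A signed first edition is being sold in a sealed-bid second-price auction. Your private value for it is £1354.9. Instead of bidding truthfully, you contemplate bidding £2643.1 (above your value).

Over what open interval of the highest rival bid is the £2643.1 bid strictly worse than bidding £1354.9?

If the competing bid is below £1354.9, both bids win at the same price — no difference.
If it is above £2643.1, both bids lose — no difference.
If it lies strictly between £1354.9 and £2643.1, bidding your value loses (payoff 0) while bidding £2643.1 wins at a price above your value (payoff negative).
So the deviation strictly hurts on the open interval (£1354.9, £2643.1).

(£1354.9, £2643.1)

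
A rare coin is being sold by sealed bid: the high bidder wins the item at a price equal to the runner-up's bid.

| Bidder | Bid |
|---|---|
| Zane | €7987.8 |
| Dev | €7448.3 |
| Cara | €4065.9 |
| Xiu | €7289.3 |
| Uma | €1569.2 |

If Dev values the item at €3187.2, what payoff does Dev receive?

€0

Highest bid: Zane at €7987.8, so Zane wins.
Second-highest bid: Dev at €7448.3 — that is the price the winner pays.
Dev did not win, so Dev pays nothing and receives nothing: payoff €0.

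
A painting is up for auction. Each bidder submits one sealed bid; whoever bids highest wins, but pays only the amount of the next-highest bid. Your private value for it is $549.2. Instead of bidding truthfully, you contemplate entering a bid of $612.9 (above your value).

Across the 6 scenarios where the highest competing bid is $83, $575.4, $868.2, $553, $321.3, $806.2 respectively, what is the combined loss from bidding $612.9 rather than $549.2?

The deviation costs you only when the competing bid falls strictly between $549.2 and $612.9; elsewhere both bids give the same outcome.
$83: outcomes coincide → loss $0.
$575.4: truthful payoff $0, deviation payoff −$26.2 → loss $26.2.
$868.2: outcomes coincide → loss $0.
$553: truthful payoff $0, deviation payoff −$3.8 → loss $3.8.
$321.3: outcomes coincide → loss $0.
$806.2: outcomes coincide → loss $0.
Total loss = $26.2 + $3.8 = $30.
In a second-price auction your bid sets only whether you win, not what you pay, so bidding your true value is weakly dominant.

$30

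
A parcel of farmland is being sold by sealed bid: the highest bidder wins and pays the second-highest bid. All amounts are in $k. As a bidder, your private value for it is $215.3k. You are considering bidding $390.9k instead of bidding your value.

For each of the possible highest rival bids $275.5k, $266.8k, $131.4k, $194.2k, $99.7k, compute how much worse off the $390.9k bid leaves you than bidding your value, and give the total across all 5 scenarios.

$111.7k

The deviation costs you only when the competing bid falls strictly between $215.3k and $390.9k; elsewhere both bids give the same outcome.
$275.5k: truthful payoff $0k, deviation payoff −$60.2k → loss $60.2k.
$266.8k: truthful payoff $0k, deviation payoff −$51.5k → loss $51.5k.
$131.4k: outcomes coincide → loss $0k.
$194.2k: outcomes coincide → loss $0k.
$99.7k: outcomes coincide → loss $0k.
Total loss = $60.2k + $51.5k = $111.7k.
In a second-price auction your bid sets only whether you win, not what you pay, so bidding your true value is weakly dominant.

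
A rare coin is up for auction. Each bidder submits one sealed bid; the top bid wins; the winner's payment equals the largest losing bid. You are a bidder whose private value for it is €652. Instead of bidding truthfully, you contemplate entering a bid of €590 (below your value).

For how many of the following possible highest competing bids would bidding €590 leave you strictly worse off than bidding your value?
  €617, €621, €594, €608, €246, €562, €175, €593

The deviation hurts exactly when the highest competing bid lies strictly between €590 and €652 — underbidding then forfeits a profitable win.
€617: inside the interval → strictly worse (loss €35).
€621: inside the interval → strictly worse (loss €31).
€594: inside the interval → strictly worse (loss €58).
€608: inside the interval → strictly worse (loss €44).
€246: below both → same outcome either way.
€562: below both → same outcome either way.
€175: below both → same outcome either way.
€593: inside the interval → strictly worse (loss €59).
Count: 5.

5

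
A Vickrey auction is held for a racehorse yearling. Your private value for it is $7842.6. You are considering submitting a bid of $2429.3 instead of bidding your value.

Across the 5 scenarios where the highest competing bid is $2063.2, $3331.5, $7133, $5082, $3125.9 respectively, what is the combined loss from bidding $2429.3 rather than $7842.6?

$12698

The deviation costs you only when the competing bid falls strictly between $2429.3 and $7842.6; elsewhere both bids give the same outcome.
$2063.2: outcomes coincide → loss $0.
$3331.5: truthful payoff $4511.1, deviation payoff $0 → loss $4511.1.
$7133: truthful payoff $709.6, deviation payoff $0 → loss $709.6.
$5082: truthful payoff $2760.6, deviation payoff $0 → loss $2760.6.
$3125.9: truthful payoff $4716.7, deviation payoff $0 → loss $4716.7.
Total loss = $4511.1 + $709.6 + $2760.6 + $4716.7 = $12698.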